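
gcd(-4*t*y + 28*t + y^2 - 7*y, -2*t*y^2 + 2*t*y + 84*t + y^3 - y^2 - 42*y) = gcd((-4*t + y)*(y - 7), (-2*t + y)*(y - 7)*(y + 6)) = y - 7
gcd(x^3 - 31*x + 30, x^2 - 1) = x - 1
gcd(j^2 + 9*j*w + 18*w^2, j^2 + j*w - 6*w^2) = j + 3*w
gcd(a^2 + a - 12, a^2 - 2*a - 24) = a + 4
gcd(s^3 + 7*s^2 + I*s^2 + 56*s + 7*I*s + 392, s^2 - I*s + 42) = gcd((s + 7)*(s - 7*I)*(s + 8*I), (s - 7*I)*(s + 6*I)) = s - 7*I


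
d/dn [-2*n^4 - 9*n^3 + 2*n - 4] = -8*n^3 - 27*n^2 + 2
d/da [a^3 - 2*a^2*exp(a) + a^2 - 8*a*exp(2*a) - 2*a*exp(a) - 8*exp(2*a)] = -2*a^2*exp(a) + 3*a^2 - 16*a*exp(2*a) - 6*a*exp(a) + 2*a - 24*exp(2*a) - 2*exp(a)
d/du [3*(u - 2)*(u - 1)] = 6*u - 9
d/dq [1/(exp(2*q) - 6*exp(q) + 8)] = 2*(3 - exp(q))*exp(q)/(exp(2*q) - 6*exp(q) + 8)^2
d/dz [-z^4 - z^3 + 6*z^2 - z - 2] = -4*z^3 - 3*z^2 + 12*z - 1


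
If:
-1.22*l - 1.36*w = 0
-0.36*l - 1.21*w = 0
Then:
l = 0.00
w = 0.00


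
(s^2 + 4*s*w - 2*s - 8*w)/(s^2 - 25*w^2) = (s^2 + 4*s*w - 2*s - 8*w)/(s^2 - 25*w^2)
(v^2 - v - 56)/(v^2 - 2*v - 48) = (v + 7)/(v + 6)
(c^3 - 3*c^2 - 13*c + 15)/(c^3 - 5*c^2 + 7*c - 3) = (c^2 - 2*c - 15)/(c^2 - 4*c + 3)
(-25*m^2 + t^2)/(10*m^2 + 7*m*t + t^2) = (-5*m + t)/(2*m + t)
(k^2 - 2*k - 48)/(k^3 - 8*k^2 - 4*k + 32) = (k + 6)/(k^2 - 4)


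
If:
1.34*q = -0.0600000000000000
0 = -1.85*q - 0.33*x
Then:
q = -0.04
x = 0.25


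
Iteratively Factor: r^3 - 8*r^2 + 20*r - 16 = (r - 2)*(r^2 - 6*r + 8) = (r - 4)*(r - 2)*(r - 2)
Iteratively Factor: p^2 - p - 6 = (p + 2)*(p - 3)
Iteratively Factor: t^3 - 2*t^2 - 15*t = (t - 5)*(t^2 + 3*t) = (t - 5)*(t + 3)*(t)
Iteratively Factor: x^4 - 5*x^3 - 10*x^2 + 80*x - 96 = (x - 3)*(x^3 - 2*x^2 - 16*x + 32) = (x - 3)*(x + 4)*(x^2 - 6*x + 8) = (x - 3)*(x - 2)*(x + 4)*(x - 4)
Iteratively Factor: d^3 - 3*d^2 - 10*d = (d)*(d^2 - 3*d - 10) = d*(d - 5)*(d + 2)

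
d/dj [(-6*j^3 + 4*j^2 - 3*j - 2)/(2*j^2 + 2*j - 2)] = (-6*j^4 - 12*j^3 + 25*j^2 - 4*j + 5)/(2*(j^4 + 2*j^3 - j^2 - 2*j + 1))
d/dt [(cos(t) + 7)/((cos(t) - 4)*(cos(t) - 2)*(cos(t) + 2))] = (-109*cos(t) + 17*cos(2*t) + cos(3*t) - 71)*sin(t)/(2*(cos(t) - 4)^2*(cos(t) - 2)^2*(cos(t) + 2)^2)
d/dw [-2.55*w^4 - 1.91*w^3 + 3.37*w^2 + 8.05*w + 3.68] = -10.2*w^3 - 5.73*w^2 + 6.74*w + 8.05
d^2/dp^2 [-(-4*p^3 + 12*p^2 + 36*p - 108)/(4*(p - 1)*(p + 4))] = 2*(13*p^3 + 9*p^2 + 183*p + 195)/(p^6 + 9*p^5 + 15*p^4 - 45*p^3 - 60*p^2 + 144*p - 64)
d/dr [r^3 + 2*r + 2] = 3*r^2 + 2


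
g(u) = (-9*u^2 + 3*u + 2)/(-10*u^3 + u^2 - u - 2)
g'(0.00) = -1.00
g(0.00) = -1.00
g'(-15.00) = 0.00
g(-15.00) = -0.06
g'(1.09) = 0.27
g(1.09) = 0.37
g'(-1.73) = -0.33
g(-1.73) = -0.55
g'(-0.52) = -461.36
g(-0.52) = -10.15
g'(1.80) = -0.09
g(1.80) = 0.37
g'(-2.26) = -0.19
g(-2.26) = -0.42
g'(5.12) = -0.03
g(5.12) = 0.17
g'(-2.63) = -0.14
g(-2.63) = -0.36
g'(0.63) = 1.93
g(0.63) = -0.07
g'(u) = (3 - 18*u)/(-10*u^3 + u^2 - u - 2) + (-9*u^2 + 3*u + 2)*(30*u^2 - 2*u + 1)/(-10*u^3 + u^2 - u - 2)^2 = 2*(-45*u^4 + 30*u^3 + 33*u^2 + 16*u - 2)/(100*u^6 - 20*u^5 + 21*u^4 + 38*u^3 - 3*u^2 + 4*u + 4)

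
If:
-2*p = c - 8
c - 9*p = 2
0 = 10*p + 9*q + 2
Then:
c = 76/11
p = 6/11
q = -82/99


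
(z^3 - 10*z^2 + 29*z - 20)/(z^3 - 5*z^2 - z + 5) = (z - 4)/(z + 1)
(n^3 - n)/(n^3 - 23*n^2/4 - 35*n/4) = 4*(1 - n^2)/(-4*n^2 + 23*n + 35)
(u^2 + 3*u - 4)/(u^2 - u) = (u + 4)/u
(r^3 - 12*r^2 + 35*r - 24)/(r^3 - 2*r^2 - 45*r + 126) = (r^2 - 9*r + 8)/(r^2 + r - 42)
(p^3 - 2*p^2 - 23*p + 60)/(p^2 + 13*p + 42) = (p^3 - 2*p^2 - 23*p + 60)/(p^2 + 13*p + 42)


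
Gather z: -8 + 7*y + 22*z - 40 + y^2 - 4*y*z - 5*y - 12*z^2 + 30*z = y^2 + 2*y - 12*z^2 + z*(52 - 4*y) - 48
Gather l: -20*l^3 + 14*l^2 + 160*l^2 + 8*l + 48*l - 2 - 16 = -20*l^3 + 174*l^2 + 56*l - 18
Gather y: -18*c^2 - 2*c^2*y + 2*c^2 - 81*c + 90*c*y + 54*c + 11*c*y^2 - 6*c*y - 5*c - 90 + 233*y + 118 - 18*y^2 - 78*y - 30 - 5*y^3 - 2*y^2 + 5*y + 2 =-16*c^2 - 32*c - 5*y^3 + y^2*(11*c - 20) + y*(-2*c^2 + 84*c + 160)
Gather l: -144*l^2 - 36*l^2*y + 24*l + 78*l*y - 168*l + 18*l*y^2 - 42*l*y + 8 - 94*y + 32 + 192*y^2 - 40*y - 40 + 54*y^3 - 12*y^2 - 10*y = l^2*(-36*y - 144) + l*(18*y^2 + 36*y - 144) + 54*y^3 + 180*y^2 - 144*y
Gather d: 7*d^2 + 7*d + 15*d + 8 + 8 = 7*d^2 + 22*d + 16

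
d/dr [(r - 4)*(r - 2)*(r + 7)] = 3*r^2 + 2*r - 34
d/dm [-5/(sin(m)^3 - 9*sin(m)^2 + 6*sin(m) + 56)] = 15*(sin(m)^2 - 6*sin(m) + 2)*cos(m)/(sin(m)^3 - 9*sin(m)^2 + 6*sin(m) + 56)^2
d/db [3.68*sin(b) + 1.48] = 3.68*cos(b)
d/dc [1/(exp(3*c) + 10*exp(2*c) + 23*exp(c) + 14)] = (-3*exp(2*c) - 20*exp(c) - 23)*exp(c)/(exp(3*c) + 10*exp(2*c) + 23*exp(c) + 14)^2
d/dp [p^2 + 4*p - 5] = 2*p + 4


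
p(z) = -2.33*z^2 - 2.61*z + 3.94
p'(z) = -4.66*z - 2.61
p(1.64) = -6.61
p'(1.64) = -10.25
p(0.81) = 0.30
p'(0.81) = -6.38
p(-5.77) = -58.57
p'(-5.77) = 24.28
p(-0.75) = 4.59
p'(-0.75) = 0.88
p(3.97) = -43.14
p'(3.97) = -21.11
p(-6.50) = -77.54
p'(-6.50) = 27.68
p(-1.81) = 1.03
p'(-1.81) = 5.82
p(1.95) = -10.01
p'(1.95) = -11.70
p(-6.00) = -64.28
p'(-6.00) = 25.35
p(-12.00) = -300.26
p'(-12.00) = 53.31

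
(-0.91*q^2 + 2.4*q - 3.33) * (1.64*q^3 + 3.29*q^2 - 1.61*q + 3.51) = -1.4924*q^5 + 0.942099999999999*q^4 + 3.8999*q^3 - 18.0138*q^2 + 13.7853*q - 11.6883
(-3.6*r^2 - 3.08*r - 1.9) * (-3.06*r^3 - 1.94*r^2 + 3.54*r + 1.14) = 11.016*r^5 + 16.4088*r^4 - 0.954799999999999*r^3 - 11.3212*r^2 - 10.2372*r - 2.166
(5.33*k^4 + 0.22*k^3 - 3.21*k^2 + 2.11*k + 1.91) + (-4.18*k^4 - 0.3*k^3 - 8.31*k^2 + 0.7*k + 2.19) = 1.15*k^4 - 0.08*k^3 - 11.52*k^2 + 2.81*k + 4.1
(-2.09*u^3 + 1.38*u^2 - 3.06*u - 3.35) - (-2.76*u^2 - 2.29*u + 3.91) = -2.09*u^3 + 4.14*u^2 - 0.77*u - 7.26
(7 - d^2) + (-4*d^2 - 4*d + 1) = -5*d^2 - 4*d + 8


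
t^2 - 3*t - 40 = (t - 8)*(t + 5)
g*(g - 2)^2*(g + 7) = g^4 + 3*g^3 - 24*g^2 + 28*g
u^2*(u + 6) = u^3 + 6*u^2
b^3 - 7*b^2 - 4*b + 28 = (b - 7)*(b - 2)*(b + 2)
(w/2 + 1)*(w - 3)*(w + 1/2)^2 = w^4/2 - 27*w^2/8 - 25*w/8 - 3/4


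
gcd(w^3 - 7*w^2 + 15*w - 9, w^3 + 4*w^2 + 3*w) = 1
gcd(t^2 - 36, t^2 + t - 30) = t + 6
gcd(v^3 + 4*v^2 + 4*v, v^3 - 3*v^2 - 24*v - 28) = v^2 + 4*v + 4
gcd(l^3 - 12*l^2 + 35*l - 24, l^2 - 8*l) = l - 8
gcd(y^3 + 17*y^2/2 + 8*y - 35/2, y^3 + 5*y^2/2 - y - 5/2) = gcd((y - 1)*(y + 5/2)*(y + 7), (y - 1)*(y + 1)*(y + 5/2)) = y^2 + 3*y/2 - 5/2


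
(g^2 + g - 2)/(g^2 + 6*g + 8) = (g - 1)/(g + 4)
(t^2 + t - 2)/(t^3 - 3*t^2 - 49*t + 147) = (t^2 + t - 2)/(t^3 - 3*t^2 - 49*t + 147)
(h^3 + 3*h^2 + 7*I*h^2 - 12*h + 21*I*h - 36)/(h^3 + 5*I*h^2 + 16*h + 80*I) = (h^2 + 3*h*(1 + I) + 9*I)/(h^2 + I*h + 20)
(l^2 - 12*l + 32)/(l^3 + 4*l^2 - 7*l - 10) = (l^2 - 12*l + 32)/(l^3 + 4*l^2 - 7*l - 10)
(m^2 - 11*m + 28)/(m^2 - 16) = (m - 7)/(m + 4)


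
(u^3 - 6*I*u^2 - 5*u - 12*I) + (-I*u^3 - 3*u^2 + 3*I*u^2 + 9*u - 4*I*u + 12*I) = u^3 - I*u^3 - 3*u^2 - 3*I*u^2 + 4*u - 4*I*u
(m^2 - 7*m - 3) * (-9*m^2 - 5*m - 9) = -9*m^4 + 58*m^3 + 53*m^2 + 78*m + 27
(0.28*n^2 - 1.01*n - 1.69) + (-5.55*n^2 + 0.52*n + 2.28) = -5.27*n^2 - 0.49*n + 0.59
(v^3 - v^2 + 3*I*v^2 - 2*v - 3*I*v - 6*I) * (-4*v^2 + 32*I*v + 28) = -4*v^5 + 4*v^4 + 20*I*v^4 - 60*v^3 - 20*I*v^3 + 68*v^2 + 44*I*v^2 + 136*v - 84*I*v - 168*I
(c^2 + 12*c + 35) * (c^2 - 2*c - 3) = c^4 + 10*c^3 + 8*c^2 - 106*c - 105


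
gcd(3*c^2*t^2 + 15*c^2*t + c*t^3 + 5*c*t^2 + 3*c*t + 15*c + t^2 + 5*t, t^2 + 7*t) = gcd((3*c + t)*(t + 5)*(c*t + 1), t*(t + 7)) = 1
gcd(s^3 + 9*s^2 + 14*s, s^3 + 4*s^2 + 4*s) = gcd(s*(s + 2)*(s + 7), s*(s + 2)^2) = s^2 + 2*s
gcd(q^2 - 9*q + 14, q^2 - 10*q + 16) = q - 2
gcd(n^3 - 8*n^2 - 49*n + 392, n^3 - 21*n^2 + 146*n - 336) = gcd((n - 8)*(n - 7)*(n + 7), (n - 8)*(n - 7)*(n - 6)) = n^2 - 15*n + 56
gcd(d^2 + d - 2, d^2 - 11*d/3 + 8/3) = d - 1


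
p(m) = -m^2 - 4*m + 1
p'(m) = -2*m - 4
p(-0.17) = 1.65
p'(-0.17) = -3.66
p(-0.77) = 3.49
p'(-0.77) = -2.46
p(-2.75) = 4.44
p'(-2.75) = 1.50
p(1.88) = -10.05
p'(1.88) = -7.76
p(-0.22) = 1.83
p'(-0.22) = -3.56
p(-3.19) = 3.58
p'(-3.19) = 2.38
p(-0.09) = 1.35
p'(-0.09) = -3.82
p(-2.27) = 4.93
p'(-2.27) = 0.54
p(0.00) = 1.00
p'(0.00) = -4.00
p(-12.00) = -95.00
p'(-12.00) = 20.00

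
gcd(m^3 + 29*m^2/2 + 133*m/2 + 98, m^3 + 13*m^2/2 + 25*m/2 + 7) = m + 7/2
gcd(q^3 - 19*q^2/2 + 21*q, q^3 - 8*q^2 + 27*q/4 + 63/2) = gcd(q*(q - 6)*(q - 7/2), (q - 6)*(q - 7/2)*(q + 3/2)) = q^2 - 19*q/2 + 21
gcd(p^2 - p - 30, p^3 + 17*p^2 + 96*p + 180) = p + 5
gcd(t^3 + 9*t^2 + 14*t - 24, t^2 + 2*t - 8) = t + 4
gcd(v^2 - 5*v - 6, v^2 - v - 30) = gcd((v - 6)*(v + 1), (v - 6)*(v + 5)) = v - 6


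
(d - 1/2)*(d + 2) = d^2 + 3*d/2 - 1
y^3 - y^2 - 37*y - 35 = (y - 7)*(y + 1)*(y + 5)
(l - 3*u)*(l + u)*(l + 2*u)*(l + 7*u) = l^4 + 7*l^3*u - 7*l^2*u^2 - 55*l*u^3 - 42*u^4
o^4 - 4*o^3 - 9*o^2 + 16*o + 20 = (o - 5)*(o - 2)*(o + 1)*(o + 2)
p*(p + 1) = p^2 + p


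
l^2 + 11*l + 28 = (l + 4)*(l + 7)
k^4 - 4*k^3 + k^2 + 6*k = k*(k - 3)*(k - 2)*(k + 1)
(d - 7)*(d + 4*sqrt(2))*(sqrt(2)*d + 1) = sqrt(2)*d^3 - 7*sqrt(2)*d^2 + 9*d^2 - 63*d + 4*sqrt(2)*d - 28*sqrt(2)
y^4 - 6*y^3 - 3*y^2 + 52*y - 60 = (y - 5)*(y - 2)^2*(y + 3)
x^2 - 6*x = x*(x - 6)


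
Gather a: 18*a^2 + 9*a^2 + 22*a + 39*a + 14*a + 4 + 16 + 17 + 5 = 27*a^2 + 75*a + 42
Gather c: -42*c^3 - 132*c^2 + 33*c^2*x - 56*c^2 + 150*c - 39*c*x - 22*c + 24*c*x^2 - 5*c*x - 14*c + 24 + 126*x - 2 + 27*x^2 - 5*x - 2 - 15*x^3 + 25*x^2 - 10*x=-42*c^3 + c^2*(33*x - 188) + c*(24*x^2 - 44*x + 114) - 15*x^3 + 52*x^2 + 111*x + 20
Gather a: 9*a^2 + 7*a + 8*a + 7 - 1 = 9*a^2 + 15*a + 6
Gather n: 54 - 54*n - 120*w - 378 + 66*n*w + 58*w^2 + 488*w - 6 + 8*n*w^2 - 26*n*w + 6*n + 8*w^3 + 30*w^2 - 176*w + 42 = n*(8*w^2 + 40*w - 48) + 8*w^3 + 88*w^2 + 192*w - 288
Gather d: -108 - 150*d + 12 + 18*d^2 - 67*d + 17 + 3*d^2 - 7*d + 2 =21*d^2 - 224*d - 77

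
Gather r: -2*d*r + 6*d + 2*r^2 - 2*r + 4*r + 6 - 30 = 6*d + 2*r^2 + r*(2 - 2*d) - 24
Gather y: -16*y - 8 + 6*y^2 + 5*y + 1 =6*y^2 - 11*y - 7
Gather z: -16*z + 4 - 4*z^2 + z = -4*z^2 - 15*z + 4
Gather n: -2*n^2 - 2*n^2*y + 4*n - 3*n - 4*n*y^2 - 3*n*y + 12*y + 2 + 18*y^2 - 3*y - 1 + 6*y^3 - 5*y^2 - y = n^2*(-2*y - 2) + n*(-4*y^2 - 3*y + 1) + 6*y^3 + 13*y^2 + 8*y + 1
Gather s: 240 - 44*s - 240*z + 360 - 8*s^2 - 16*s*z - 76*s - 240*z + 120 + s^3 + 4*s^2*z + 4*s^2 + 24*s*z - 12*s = s^3 + s^2*(4*z - 4) + s*(8*z - 132) - 480*z + 720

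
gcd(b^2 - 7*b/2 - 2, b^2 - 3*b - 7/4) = b + 1/2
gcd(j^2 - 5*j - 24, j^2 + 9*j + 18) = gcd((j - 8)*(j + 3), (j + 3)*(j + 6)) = j + 3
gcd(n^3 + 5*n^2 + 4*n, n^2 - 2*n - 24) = n + 4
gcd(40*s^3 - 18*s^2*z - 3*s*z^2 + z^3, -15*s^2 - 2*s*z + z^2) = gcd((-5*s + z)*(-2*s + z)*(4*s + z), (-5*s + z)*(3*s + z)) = -5*s + z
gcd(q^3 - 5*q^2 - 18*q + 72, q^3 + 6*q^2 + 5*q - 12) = q + 4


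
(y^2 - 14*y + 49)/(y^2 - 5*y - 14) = (y - 7)/(y + 2)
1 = 1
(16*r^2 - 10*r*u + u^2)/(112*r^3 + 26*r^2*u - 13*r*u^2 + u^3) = (2*r - u)/(14*r^2 + 5*r*u - u^2)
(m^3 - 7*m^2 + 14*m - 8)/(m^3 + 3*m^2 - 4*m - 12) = (m^2 - 5*m + 4)/(m^2 + 5*m + 6)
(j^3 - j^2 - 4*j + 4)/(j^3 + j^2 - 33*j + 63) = (j^3 - j^2 - 4*j + 4)/(j^3 + j^2 - 33*j + 63)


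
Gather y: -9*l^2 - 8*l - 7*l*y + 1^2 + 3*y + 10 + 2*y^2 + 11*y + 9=-9*l^2 - 8*l + 2*y^2 + y*(14 - 7*l) + 20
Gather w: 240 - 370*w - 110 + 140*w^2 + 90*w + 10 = 140*w^2 - 280*w + 140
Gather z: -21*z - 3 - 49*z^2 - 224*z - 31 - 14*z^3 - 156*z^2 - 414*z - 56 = -14*z^3 - 205*z^2 - 659*z - 90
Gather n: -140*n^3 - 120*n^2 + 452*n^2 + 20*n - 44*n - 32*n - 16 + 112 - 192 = -140*n^3 + 332*n^2 - 56*n - 96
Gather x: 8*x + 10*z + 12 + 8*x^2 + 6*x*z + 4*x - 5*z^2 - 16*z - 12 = 8*x^2 + x*(6*z + 12) - 5*z^2 - 6*z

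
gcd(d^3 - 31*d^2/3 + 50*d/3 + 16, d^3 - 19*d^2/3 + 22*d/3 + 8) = d^2 - 7*d/3 - 2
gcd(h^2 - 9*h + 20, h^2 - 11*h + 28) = h - 4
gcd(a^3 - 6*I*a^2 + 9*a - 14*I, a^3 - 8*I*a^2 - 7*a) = a^2 - 8*I*a - 7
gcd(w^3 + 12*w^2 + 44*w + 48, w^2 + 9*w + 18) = w + 6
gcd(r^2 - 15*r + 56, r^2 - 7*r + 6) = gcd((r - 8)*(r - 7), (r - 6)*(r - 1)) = 1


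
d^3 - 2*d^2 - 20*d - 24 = (d - 6)*(d + 2)^2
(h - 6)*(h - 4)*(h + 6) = h^3 - 4*h^2 - 36*h + 144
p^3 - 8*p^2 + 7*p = p*(p - 7)*(p - 1)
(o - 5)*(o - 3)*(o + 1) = o^3 - 7*o^2 + 7*o + 15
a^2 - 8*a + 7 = (a - 7)*(a - 1)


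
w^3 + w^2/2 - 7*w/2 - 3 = (w - 2)*(w + 1)*(w + 3/2)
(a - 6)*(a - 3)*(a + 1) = a^3 - 8*a^2 + 9*a + 18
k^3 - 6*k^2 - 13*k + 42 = (k - 7)*(k - 2)*(k + 3)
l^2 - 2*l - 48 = (l - 8)*(l + 6)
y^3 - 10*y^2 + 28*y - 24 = (y - 6)*(y - 2)^2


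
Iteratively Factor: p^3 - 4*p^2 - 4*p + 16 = (p - 2)*(p^2 - 2*p - 8) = (p - 4)*(p - 2)*(p + 2)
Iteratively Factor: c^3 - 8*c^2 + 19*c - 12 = (c - 1)*(c^2 - 7*c + 12) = (c - 3)*(c - 1)*(c - 4)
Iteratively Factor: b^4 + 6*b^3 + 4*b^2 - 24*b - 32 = (b + 4)*(b^3 + 2*b^2 - 4*b - 8) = (b + 2)*(b + 4)*(b^2 - 4) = (b - 2)*(b + 2)*(b + 4)*(b + 2)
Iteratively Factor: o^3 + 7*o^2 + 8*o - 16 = (o + 4)*(o^2 + 3*o - 4) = (o + 4)^2*(o - 1)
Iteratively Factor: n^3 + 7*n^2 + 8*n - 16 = (n - 1)*(n^2 + 8*n + 16) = (n - 1)*(n + 4)*(n + 4)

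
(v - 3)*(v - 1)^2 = v^3 - 5*v^2 + 7*v - 3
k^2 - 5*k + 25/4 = (k - 5/2)^2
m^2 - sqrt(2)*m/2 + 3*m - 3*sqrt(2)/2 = (m + 3)*(m - sqrt(2)/2)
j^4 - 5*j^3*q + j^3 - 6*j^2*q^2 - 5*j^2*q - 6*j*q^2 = j*(j + 1)*(j - 6*q)*(j + q)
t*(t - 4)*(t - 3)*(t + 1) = t^4 - 6*t^3 + 5*t^2 + 12*t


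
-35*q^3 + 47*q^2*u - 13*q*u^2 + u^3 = (-7*q + u)*(-5*q + u)*(-q + u)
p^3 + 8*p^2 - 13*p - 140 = (p - 4)*(p + 5)*(p + 7)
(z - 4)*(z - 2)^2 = z^3 - 8*z^2 + 20*z - 16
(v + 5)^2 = v^2 + 10*v + 25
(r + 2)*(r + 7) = r^2 + 9*r + 14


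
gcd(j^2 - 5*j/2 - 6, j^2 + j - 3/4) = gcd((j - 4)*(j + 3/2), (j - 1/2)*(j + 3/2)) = j + 3/2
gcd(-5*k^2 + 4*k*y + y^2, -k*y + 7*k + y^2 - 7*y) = -k + y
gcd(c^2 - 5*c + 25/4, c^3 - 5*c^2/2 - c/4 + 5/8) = c - 5/2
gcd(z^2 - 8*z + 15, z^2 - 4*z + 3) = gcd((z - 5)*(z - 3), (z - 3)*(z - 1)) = z - 3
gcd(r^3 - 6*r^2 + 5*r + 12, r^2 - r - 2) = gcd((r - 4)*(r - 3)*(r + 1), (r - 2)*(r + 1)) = r + 1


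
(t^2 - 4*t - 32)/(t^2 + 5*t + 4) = (t - 8)/(t + 1)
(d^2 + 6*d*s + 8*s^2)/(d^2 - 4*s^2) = (-d - 4*s)/(-d + 2*s)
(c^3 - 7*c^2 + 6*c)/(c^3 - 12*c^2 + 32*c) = (c^2 - 7*c + 6)/(c^2 - 12*c + 32)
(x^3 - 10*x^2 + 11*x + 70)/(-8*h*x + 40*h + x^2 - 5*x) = (x^2 - 5*x - 14)/(-8*h + x)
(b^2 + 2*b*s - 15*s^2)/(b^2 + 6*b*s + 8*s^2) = (b^2 + 2*b*s - 15*s^2)/(b^2 + 6*b*s + 8*s^2)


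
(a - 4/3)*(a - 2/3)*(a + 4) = a^3 + 2*a^2 - 64*a/9 + 32/9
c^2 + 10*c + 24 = (c + 4)*(c + 6)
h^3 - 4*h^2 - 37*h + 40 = (h - 8)*(h - 1)*(h + 5)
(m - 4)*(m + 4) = m^2 - 16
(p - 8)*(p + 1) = p^2 - 7*p - 8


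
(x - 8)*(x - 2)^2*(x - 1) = x^4 - 13*x^3 + 48*x^2 - 68*x + 32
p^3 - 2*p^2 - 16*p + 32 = (p - 4)*(p - 2)*(p + 4)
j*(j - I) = j^2 - I*j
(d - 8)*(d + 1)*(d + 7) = d^3 - 57*d - 56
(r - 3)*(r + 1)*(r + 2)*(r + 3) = r^4 + 3*r^3 - 7*r^2 - 27*r - 18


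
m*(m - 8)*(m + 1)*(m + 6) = m^4 - m^3 - 50*m^2 - 48*m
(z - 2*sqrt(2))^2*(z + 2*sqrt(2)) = z^3 - 2*sqrt(2)*z^2 - 8*z + 16*sqrt(2)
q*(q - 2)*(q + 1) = q^3 - q^2 - 2*q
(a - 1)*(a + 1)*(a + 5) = a^3 + 5*a^2 - a - 5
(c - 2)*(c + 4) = c^2 + 2*c - 8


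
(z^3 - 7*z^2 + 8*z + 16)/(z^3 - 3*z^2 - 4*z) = (z - 4)/z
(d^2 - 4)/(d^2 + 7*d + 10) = (d - 2)/(d + 5)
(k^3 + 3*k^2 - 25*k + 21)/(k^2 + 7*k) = k - 4 + 3/k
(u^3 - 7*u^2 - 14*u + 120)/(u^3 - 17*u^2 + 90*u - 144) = (u^2 - u - 20)/(u^2 - 11*u + 24)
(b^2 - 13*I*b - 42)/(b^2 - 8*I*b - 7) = (b - 6*I)/(b - I)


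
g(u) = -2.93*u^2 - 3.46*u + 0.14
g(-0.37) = 1.02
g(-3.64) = -26.09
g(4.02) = -61.12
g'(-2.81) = 13.01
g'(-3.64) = 17.87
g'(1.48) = -12.13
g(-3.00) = -15.85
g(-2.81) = -13.27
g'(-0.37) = -1.29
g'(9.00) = -56.20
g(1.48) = -11.40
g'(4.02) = -27.02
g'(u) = -5.86*u - 3.46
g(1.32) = -9.53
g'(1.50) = -12.25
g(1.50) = -11.64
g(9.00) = -268.33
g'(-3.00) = 14.12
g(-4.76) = -49.78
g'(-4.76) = 24.43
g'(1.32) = -11.20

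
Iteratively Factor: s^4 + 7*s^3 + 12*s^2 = (s + 4)*(s^3 + 3*s^2) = s*(s + 4)*(s^2 + 3*s) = s^2*(s + 4)*(s + 3)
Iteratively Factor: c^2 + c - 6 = (c - 2)*(c + 3)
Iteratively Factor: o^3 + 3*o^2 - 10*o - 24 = (o - 3)*(o^2 + 6*o + 8) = (o - 3)*(o + 2)*(o + 4)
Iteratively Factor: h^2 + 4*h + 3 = (h + 1)*(h + 3)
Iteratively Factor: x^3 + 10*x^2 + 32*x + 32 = (x + 2)*(x^2 + 8*x + 16) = (x + 2)*(x + 4)*(x + 4)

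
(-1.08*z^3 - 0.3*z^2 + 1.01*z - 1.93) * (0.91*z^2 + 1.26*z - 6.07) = -0.9828*z^5 - 1.6338*z^4 + 7.0967*z^3 + 1.3373*z^2 - 8.5625*z + 11.7151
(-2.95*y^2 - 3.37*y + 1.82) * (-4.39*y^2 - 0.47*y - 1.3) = 12.9505*y^4 + 16.1808*y^3 - 2.5709*y^2 + 3.5256*y - 2.366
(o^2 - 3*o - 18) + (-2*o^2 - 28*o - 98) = -o^2 - 31*o - 116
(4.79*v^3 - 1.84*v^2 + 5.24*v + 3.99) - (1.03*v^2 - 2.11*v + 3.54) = 4.79*v^3 - 2.87*v^2 + 7.35*v + 0.45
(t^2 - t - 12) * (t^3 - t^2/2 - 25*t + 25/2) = t^5 - 3*t^4/2 - 73*t^3/2 + 87*t^2/2 + 575*t/2 - 150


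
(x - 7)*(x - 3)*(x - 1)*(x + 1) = x^4 - 10*x^3 + 20*x^2 + 10*x - 21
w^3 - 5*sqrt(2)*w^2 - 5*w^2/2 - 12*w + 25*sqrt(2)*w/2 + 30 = (w - 5/2)*(w - 6*sqrt(2))*(w + sqrt(2))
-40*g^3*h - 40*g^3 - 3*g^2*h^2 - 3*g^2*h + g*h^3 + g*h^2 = (-8*g + h)*(5*g + h)*(g*h + g)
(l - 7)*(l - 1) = l^2 - 8*l + 7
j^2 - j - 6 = (j - 3)*(j + 2)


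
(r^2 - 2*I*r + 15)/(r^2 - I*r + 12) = (r - 5*I)/(r - 4*I)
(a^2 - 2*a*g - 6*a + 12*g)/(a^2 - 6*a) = (a - 2*g)/a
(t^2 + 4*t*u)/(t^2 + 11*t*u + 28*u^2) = t/(t + 7*u)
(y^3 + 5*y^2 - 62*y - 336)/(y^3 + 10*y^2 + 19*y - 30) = (y^2 - y - 56)/(y^2 + 4*y - 5)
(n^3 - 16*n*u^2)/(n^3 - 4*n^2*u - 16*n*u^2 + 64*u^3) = n/(n - 4*u)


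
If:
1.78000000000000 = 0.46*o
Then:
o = 3.87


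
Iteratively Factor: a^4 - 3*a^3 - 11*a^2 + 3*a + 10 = (a + 1)*(a^3 - 4*a^2 - 7*a + 10) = (a - 1)*(a + 1)*(a^2 - 3*a - 10) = (a - 5)*(a - 1)*(a + 1)*(a + 2)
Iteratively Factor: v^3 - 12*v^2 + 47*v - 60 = (v - 3)*(v^2 - 9*v + 20) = (v - 5)*(v - 3)*(v - 4)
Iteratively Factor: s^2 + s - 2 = (s + 2)*(s - 1)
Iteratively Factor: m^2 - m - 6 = (m - 3)*(m + 2)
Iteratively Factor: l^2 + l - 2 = (l - 1)*(l + 2)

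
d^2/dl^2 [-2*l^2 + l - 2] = -4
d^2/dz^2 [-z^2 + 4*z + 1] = -2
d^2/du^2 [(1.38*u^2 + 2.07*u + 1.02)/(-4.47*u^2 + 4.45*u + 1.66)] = (-2.8421709430404e-14*u^4 - 137.621466*u^3 - 183.722364*u^2 + 29.577096*u - 32.557584)/(89.314623*u^6 - 266.745015*u^5 + 166.046643*u^4 + 109.998215*u^3 - 61.663854*u^2 - 36.78726*u - 4.574296)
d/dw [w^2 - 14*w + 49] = 2*w - 14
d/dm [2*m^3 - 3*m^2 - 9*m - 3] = 6*m^2 - 6*m - 9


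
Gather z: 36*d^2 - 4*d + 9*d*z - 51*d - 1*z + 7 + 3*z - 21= 36*d^2 - 55*d + z*(9*d + 2) - 14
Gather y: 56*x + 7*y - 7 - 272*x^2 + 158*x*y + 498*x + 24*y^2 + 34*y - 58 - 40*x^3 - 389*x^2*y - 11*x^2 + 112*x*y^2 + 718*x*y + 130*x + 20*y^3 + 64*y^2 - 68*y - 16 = -40*x^3 - 283*x^2 + 684*x + 20*y^3 + y^2*(112*x + 88) + y*(-389*x^2 + 876*x - 27) - 81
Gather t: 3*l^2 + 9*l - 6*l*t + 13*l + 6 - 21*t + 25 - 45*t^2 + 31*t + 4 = 3*l^2 + 22*l - 45*t^2 + t*(10 - 6*l) + 35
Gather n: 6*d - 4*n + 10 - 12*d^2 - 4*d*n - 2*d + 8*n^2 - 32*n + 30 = -12*d^2 + 4*d + 8*n^2 + n*(-4*d - 36) + 40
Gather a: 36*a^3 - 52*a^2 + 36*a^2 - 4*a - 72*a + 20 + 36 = 36*a^3 - 16*a^2 - 76*a + 56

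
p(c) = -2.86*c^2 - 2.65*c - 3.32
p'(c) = -5.72*c - 2.65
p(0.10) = -3.61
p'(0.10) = -3.22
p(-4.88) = -58.50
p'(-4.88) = 25.26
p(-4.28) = -44.37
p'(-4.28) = 21.83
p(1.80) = -17.36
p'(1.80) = -12.95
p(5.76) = -113.47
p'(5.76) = -35.60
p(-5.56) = -77.00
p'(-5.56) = 29.15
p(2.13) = -21.94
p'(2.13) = -14.83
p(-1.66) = -6.80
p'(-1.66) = 6.85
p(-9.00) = -211.13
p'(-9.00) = 48.83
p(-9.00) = -211.13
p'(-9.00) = 48.83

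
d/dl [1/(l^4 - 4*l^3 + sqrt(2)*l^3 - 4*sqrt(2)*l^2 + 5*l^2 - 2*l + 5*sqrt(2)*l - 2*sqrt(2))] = (-4*l^3 - 3*sqrt(2)*l^2 + 12*l^2 - 10*l + 8*sqrt(2)*l - 5*sqrt(2) + 2)/(l^4 - 4*l^3 + sqrt(2)*l^3 - 4*sqrt(2)*l^2 + 5*l^2 - 2*l + 5*sqrt(2)*l - 2*sqrt(2))^2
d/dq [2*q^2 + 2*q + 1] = 4*q + 2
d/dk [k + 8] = 1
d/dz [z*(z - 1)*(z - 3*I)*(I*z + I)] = 4*I*z^3 + 9*z^2 - 2*I*z - 3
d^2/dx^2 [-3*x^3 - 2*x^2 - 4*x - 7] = -18*x - 4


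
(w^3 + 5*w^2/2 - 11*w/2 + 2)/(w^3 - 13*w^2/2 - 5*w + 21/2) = (2*w^2 + 7*w - 4)/(2*w^2 - 11*w - 21)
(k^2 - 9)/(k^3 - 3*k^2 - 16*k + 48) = (k + 3)/(k^2 - 16)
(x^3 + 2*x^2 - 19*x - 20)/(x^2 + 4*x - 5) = (x^2 - 3*x - 4)/(x - 1)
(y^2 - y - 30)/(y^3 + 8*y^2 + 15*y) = (y - 6)/(y*(y + 3))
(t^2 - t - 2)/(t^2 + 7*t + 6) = (t - 2)/(t + 6)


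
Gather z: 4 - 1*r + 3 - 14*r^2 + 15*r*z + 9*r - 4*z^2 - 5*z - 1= -14*r^2 + 8*r - 4*z^2 + z*(15*r - 5) + 6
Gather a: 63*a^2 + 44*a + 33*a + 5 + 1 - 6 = 63*a^2 + 77*a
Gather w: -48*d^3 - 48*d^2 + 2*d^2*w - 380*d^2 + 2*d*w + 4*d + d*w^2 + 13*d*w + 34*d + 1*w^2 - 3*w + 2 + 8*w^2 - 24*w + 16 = -48*d^3 - 428*d^2 + 38*d + w^2*(d + 9) + w*(2*d^2 + 15*d - 27) + 18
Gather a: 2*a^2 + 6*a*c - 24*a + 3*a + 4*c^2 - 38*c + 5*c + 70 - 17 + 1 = 2*a^2 + a*(6*c - 21) + 4*c^2 - 33*c + 54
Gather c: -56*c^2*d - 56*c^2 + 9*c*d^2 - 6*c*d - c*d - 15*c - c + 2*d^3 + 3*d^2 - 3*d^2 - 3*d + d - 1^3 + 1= c^2*(-56*d - 56) + c*(9*d^2 - 7*d - 16) + 2*d^3 - 2*d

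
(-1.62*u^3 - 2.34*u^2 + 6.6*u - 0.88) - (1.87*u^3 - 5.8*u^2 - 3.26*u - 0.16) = -3.49*u^3 + 3.46*u^2 + 9.86*u - 0.72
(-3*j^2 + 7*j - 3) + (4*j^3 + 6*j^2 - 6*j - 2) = 4*j^3 + 3*j^2 + j - 5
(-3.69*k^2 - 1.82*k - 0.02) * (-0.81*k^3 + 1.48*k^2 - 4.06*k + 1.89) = 2.9889*k^5 - 3.987*k^4 + 12.304*k^3 + 0.3855*k^2 - 3.3586*k - 0.0378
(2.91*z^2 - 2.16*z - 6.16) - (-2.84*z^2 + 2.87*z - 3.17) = 5.75*z^2 - 5.03*z - 2.99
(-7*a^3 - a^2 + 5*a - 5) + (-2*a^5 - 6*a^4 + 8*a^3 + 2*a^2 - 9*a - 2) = -2*a^5 - 6*a^4 + a^3 + a^2 - 4*a - 7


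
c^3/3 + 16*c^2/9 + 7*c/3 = c*(c/3 + 1)*(c + 7/3)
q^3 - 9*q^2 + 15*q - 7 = (q - 7)*(q - 1)^2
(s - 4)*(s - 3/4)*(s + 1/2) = s^3 - 17*s^2/4 + 5*s/8 + 3/2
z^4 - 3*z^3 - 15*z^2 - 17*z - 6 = (z - 6)*(z + 1)^3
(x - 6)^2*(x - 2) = x^3 - 14*x^2 + 60*x - 72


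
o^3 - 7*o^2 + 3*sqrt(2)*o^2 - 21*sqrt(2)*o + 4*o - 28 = (o - 7)*(o + sqrt(2))*(o + 2*sqrt(2))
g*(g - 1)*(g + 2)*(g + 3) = g^4 + 4*g^3 + g^2 - 6*g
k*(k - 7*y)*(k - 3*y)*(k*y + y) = k^4*y - 10*k^3*y^2 + k^3*y + 21*k^2*y^3 - 10*k^2*y^2 + 21*k*y^3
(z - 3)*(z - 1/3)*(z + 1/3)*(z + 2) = z^4 - z^3 - 55*z^2/9 + z/9 + 2/3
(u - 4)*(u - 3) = u^2 - 7*u + 12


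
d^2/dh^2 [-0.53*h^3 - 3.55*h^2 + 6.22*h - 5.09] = -3.18*h - 7.1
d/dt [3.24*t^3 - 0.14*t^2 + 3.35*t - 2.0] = 9.72*t^2 - 0.28*t + 3.35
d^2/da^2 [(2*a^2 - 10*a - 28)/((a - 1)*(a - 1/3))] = 36*(-11*a^3 - 129*a^2 + 183*a - 67)/(27*a^6 - 108*a^5 + 171*a^4 - 136*a^3 + 57*a^2 - 12*a + 1)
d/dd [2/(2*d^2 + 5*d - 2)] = 2*(-4*d - 5)/(2*d^2 + 5*d - 2)^2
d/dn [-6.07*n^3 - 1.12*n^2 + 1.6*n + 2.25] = -18.21*n^2 - 2.24*n + 1.6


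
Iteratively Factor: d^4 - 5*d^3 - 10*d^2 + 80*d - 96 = (d - 4)*(d^3 - d^2 - 14*d + 24) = (d - 4)*(d + 4)*(d^2 - 5*d + 6) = (d - 4)*(d - 2)*(d + 4)*(d - 3)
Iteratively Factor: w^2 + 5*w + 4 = (w + 1)*(w + 4)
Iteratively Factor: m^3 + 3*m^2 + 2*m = (m)*(m^2 + 3*m + 2) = m*(m + 2)*(m + 1)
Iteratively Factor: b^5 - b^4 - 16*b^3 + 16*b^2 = (b)*(b^4 - b^3 - 16*b^2 + 16*b) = b*(b + 4)*(b^3 - 5*b^2 + 4*b) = b*(b - 1)*(b + 4)*(b^2 - 4*b) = b*(b - 4)*(b - 1)*(b + 4)*(b)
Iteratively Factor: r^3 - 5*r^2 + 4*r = (r - 1)*(r^2 - 4*r) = r*(r - 1)*(r - 4)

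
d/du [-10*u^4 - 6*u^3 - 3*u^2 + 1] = 2*u*(-20*u^2 - 9*u - 3)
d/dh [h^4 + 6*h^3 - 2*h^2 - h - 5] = 4*h^3 + 18*h^2 - 4*h - 1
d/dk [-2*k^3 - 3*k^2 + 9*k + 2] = -6*k^2 - 6*k + 9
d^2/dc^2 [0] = 0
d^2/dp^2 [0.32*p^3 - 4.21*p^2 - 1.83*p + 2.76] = 1.92*p - 8.42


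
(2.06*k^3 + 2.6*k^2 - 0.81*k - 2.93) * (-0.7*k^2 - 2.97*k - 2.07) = -1.442*k^5 - 7.9382*k^4 - 11.4192*k^3 - 0.925299999999999*k^2 + 10.3788*k + 6.0651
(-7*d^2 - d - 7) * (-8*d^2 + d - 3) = 56*d^4 + d^3 + 76*d^2 - 4*d + 21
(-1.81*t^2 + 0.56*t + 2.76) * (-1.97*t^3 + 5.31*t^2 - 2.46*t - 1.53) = 3.5657*t^5 - 10.7143*t^4 + 1.989*t^3 + 16.0473*t^2 - 7.6464*t - 4.2228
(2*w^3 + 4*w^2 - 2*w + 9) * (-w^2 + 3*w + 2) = -2*w^5 + 2*w^4 + 18*w^3 - 7*w^2 + 23*w + 18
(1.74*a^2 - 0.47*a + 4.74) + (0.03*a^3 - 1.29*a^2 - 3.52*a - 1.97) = 0.03*a^3 + 0.45*a^2 - 3.99*a + 2.77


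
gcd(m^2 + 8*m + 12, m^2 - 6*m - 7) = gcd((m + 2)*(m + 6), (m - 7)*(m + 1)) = 1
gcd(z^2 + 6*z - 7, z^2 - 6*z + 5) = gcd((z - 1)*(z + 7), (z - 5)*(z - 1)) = z - 1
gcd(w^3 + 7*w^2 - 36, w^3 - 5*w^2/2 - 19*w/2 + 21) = w^2 + w - 6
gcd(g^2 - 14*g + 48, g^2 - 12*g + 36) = g - 6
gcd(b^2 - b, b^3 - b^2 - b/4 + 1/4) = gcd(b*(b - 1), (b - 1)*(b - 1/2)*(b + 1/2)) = b - 1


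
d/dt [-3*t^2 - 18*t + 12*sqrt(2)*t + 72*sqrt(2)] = -6*t - 18 + 12*sqrt(2)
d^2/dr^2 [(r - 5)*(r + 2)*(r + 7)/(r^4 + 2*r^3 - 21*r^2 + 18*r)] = 2*(r^9 + 12*r^8 - 99*r^7 - 1180*r^6 - 1059*r^5 + 16698*r^4 + 10281*r^3 - 100170*r^2 + 79380*r - 22680)/(r^3*(r^9 + 6*r^8 - 51*r^7 - 190*r^6 + 1287*r^5 + 594*r^4 - 12825*r^3 + 25758*r^2 - 20412*r + 5832))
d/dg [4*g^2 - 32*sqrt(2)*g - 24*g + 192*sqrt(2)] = 8*g - 32*sqrt(2) - 24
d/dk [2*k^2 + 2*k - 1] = 4*k + 2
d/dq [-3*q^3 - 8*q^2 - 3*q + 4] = -9*q^2 - 16*q - 3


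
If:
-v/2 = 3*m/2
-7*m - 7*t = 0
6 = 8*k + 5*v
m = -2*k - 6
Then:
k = -42/19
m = -30/19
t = 30/19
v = 90/19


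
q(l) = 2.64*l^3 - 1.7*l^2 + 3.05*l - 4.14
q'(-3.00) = 84.53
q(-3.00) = -99.87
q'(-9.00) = 675.17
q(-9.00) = -2093.85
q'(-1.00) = 14.37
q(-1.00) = -11.53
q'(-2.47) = 59.77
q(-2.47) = -61.83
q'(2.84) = 57.27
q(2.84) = 51.28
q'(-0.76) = 10.21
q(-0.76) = -8.60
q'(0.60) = 3.86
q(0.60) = -2.35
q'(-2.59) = 64.98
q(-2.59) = -69.31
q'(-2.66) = 68.13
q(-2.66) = -73.97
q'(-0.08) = 3.37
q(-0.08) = -4.40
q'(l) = 7.92*l^2 - 3.4*l + 3.05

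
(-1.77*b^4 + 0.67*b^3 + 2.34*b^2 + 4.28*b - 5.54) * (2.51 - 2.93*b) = 5.1861*b^5 - 6.4058*b^4 - 5.1745*b^3 - 6.667*b^2 + 26.975*b - 13.9054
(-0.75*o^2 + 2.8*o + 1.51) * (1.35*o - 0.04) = -1.0125*o^3 + 3.81*o^2 + 1.9265*o - 0.0604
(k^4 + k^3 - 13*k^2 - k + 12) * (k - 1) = k^5 - 14*k^3 + 12*k^2 + 13*k - 12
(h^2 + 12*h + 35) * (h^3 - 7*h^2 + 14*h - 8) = h^5 + 5*h^4 - 35*h^3 - 85*h^2 + 394*h - 280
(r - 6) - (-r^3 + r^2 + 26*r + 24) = r^3 - r^2 - 25*r - 30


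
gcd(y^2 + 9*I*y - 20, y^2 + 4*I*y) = y + 4*I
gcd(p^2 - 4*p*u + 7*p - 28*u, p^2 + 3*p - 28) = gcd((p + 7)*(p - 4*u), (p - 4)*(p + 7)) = p + 7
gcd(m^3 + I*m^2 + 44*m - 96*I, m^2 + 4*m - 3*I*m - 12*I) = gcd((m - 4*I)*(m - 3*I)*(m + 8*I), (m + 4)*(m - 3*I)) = m - 3*I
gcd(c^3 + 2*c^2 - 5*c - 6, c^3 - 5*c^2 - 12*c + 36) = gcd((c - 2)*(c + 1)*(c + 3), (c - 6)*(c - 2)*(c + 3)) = c^2 + c - 6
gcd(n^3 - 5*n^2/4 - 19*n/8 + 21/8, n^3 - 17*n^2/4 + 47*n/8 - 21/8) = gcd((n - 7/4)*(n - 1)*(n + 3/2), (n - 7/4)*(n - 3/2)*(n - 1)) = n^2 - 11*n/4 + 7/4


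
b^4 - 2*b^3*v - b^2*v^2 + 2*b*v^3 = b*(b - 2*v)*(b - v)*(b + v)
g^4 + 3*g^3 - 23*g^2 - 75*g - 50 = (g - 5)*(g + 1)*(g + 2)*(g + 5)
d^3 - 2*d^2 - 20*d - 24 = (d - 6)*(d + 2)^2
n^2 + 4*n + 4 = (n + 2)^2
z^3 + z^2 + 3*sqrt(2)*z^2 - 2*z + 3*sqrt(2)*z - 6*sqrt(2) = (z - 1)*(z + 2)*(z + 3*sqrt(2))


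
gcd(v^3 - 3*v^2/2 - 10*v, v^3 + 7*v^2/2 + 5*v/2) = v^2 + 5*v/2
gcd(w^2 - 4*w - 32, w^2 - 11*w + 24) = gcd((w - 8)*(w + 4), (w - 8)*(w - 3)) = w - 8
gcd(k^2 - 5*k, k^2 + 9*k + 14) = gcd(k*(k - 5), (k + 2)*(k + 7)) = 1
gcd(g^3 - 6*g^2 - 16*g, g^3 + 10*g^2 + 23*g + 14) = g + 2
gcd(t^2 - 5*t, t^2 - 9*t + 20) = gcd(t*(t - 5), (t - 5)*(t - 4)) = t - 5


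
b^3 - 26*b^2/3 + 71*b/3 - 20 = (b - 4)*(b - 3)*(b - 5/3)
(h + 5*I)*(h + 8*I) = h^2 + 13*I*h - 40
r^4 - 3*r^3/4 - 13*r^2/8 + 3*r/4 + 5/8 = (r - 5/4)*(r - 1)*(r + 1/2)*(r + 1)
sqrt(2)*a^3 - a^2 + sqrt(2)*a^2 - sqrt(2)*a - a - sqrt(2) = (a + 1)*(a - sqrt(2))*(sqrt(2)*a + 1)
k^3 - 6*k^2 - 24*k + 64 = (k - 8)*(k - 2)*(k + 4)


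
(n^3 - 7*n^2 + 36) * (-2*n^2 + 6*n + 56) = -2*n^5 + 20*n^4 + 14*n^3 - 464*n^2 + 216*n + 2016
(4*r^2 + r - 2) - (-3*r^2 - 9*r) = 7*r^2 + 10*r - 2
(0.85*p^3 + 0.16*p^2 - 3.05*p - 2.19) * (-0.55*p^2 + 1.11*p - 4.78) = -0.4675*p^5 + 0.8555*p^4 - 2.2079*p^3 - 2.9458*p^2 + 12.1481*p + 10.4682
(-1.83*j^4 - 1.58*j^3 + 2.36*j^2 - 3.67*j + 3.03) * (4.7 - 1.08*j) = 1.9764*j^5 - 6.8946*j^4 - 9.9748*j^3 + 15.0556*j^2 - 20.5214*j + 14.241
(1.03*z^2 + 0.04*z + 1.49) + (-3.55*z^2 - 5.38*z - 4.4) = -2.52*z^2 - 5.34*z - 2.91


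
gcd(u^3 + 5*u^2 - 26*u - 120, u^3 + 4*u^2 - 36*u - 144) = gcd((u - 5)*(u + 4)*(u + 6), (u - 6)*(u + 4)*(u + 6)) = u^2 + 10*u + 24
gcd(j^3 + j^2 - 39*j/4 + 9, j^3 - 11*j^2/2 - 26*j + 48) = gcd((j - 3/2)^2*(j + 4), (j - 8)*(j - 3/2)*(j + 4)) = j^2 + 5*j/2 - 6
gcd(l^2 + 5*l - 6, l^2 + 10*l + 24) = l + 6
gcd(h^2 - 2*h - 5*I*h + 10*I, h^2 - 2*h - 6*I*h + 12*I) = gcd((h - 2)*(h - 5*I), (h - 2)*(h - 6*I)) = h - 2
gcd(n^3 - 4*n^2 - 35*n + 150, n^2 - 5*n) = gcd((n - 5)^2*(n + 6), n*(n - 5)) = n - 5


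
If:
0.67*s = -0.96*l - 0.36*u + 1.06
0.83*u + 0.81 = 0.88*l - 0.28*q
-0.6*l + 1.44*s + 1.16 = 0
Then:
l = 1.2909661510872 - 0.290517821116342*u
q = 1.16446504627406 - 3.8773417235085*u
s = -0.121049092131809*u - 0.267652992602555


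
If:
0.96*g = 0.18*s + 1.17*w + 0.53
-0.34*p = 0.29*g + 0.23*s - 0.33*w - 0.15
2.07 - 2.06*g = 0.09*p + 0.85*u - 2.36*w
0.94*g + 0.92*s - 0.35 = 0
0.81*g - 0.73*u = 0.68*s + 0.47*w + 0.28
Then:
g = 1.19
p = 0.62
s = -0.84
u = 1.30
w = 0.65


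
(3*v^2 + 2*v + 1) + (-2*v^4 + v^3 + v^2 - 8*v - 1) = -2*v^4 + v^3 + 4*v^2 - 6*v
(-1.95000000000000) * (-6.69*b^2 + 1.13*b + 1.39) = 13.0455*b^2 - 2.2035*b - 2.7105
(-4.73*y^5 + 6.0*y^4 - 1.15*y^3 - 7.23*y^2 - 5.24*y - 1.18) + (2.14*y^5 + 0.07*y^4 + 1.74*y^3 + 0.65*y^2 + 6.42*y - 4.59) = -2.59*y^5 + 6.07*y^4 + 0.59*y^3 - 6.58*y^2 + 1.18*y - 5.77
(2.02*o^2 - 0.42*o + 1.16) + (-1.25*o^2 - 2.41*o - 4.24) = 0.77*o^2 - 2.83*o - 3.08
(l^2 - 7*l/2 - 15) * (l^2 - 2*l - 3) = l^4 - 11*l^3/2 - 11*l^2 + 81*l/2 + 45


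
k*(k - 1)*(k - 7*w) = k^3 - 7*k^2*w - k^2 + 7*k*w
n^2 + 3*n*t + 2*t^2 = (n + t)*(n + 2*t)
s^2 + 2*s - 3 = (s - 1)*(s + 3)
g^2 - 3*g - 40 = (g - 8)*(g + 5)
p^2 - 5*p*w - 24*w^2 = (p - 8*w)*(p + 3*w)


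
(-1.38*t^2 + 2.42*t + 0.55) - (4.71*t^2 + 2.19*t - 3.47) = -6.09*t^2 + 0.23*t + 4.02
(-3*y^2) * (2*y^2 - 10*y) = -6*y^4 + 30*y^3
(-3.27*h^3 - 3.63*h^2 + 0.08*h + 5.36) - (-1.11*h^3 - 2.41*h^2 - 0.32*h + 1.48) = -2.16*h^3 - 1.22*h^2 + 0.4*h + 3.88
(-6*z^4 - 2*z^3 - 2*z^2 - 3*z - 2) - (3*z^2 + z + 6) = -6*z^4 - 2*z^3 - 5*z^2 - 4*z - 8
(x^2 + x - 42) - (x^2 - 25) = x - 17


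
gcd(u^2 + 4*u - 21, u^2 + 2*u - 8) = 1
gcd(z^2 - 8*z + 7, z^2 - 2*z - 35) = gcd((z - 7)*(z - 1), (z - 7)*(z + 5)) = z - 7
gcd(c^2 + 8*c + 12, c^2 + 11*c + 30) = c + 6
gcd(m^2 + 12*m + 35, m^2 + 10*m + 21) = m + 7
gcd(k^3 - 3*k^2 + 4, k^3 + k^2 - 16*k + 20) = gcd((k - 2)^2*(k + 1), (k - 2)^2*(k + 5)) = k^2 - 4*k + 4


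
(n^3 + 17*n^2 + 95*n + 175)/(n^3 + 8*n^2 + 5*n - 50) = (n + 7)/(n - 2)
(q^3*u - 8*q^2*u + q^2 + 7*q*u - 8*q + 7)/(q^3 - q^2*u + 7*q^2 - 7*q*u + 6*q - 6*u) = (q^3*u - 8*q^2*u + q^2 + 7*q*u - 8*q + 7)/(q^3 - q^2*u + 7*q^2 - 7*q*u + 6*q - 6*u)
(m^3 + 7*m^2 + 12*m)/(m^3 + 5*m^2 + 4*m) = (m + 3)/(m + 1)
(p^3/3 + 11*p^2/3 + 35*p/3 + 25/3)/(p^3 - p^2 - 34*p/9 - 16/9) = 3*(p^2 + 10*p + 25)/(9*p^2 - 18*p - 16)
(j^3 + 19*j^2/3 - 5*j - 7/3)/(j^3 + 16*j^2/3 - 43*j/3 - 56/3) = (3*j^2 - 2*j - 1)/(3*j^2 - 5*j - 8)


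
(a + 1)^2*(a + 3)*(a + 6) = a^4 + 11*a^3 + 37*a^2 + 45*a + 18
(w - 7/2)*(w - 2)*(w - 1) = w^3 - 13*w^2/2 + 25*w/2 - 7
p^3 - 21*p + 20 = (p - 4)*(p - 1)*(p + 5)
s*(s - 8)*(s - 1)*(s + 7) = s^4 - 2*s^3 - 55*s^2 + 56*s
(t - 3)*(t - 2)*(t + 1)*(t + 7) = t^4 + 3*t^3 - 27*t^2 + 13*t + 42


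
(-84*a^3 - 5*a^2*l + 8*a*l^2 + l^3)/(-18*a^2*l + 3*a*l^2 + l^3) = (28*a^2 + 11*a*l + l^2)/(l*(6*a + l))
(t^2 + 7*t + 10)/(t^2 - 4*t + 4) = (t^2 + 7*t + 10)/(t^2 - 4*t + 4)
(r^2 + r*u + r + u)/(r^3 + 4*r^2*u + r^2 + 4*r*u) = (r + u)/(r*(r + 4*u))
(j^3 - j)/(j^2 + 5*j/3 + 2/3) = 3*j*(j - 1)/(3*j + 2)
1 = 1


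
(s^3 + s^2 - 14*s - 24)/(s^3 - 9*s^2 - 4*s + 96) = (s + 2)/(s - 8)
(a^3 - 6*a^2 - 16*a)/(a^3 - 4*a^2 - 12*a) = (a - 8)/(a - 6)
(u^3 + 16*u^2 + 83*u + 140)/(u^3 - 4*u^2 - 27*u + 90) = (u^2 + 11*u + 28)/(u^2 - 9*u + 18)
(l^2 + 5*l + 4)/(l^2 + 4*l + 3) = (l + 4)/(l + 3)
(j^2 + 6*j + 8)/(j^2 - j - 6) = (j + 4)/(j - 3)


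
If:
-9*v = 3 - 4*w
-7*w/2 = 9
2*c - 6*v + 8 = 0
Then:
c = -59/7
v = -31/21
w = -18/7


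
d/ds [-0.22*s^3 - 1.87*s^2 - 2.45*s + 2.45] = -0.66*s^2 - 3.74*s - 2.45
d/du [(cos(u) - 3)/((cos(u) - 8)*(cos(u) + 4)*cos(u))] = (51*cos(u) - 13*cos(2*u) + cos(3*u) + 179)*sin(u)/(2*(cos(u) - 8)^2*(cos(u) + 4)^2*cos(u)^2)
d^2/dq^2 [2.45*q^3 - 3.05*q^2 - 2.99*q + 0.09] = 14.7*q - 6.1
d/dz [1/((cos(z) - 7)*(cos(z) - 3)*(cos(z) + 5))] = (3*cos(z)^2 - 10*cos(z) - 29)*sin(z)/((cos(z) - 7)^2*(cos(z) - 3)^2*(cos(z) + 5)^2)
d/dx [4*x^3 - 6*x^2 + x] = 12*x^2 - 12*x + 1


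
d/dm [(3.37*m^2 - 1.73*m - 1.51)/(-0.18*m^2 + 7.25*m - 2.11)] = (24.1211*m^2 - 14.765*m + 14.5978)/(0.0324*m^4 - 2.61*m^3 + 53.3221*m^2 - 30.595*m + 4.4521)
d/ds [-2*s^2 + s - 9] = 1 - 4*s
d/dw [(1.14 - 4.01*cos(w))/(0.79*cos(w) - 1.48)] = -5.0342*sin(w)/(0.79*cos(w) - 1.48)^2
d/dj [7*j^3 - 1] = 21*j^2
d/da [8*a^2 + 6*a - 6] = 16*a + 6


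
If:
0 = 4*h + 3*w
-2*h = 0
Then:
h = 0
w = 0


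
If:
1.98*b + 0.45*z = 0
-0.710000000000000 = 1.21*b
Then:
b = -0.59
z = 2.58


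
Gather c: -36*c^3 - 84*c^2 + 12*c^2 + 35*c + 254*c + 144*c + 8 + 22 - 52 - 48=-36*c^3 - 72*c^2 + 433*c - 70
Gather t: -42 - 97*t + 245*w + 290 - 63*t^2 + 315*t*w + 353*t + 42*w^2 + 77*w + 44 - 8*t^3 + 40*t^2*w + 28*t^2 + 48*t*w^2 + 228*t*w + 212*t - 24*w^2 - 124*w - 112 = -8*t^3 + t^2*(40*w - 35) + t*(48*w^2 + 543*w + 468) + 18*w^2 + 198*w + 180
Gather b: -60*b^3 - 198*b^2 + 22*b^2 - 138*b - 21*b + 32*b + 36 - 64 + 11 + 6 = -60*b^3 - 176*b^2 - 127*b - 11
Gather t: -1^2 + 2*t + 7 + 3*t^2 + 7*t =3*t^2 + 9*t + 6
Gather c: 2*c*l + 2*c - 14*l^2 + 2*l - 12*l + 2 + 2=c*(2*l + 2) - 14*l^2 - 10*l + 4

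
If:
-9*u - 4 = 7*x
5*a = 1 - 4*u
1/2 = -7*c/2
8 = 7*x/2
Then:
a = 89/45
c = -1/7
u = -20/9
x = 16/7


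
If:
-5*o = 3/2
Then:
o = -3/10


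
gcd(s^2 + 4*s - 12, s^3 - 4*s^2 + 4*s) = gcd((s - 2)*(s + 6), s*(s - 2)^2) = s - 2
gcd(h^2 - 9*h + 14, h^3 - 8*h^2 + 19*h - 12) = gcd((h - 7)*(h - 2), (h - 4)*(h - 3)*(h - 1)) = 1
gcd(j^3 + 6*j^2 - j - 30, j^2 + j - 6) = j^2 + j - 6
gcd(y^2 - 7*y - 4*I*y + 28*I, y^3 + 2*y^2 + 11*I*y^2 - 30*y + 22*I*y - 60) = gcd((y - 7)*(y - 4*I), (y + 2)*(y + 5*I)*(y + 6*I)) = 1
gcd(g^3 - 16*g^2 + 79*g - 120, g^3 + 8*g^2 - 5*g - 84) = g - 3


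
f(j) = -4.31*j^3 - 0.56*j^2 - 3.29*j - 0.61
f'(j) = -12.93*j^2 - 1.12*j - 3.29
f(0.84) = -6.32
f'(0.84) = -13.35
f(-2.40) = 63.64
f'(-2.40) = -75.08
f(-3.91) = 261.33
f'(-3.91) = -196.59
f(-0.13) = -0.18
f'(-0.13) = -3.36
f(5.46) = -736.81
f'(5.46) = -394.87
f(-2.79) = 97.81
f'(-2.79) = -100.81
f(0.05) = -0.78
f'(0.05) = -3.38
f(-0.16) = -0.08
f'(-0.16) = -3.44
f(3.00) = -131.89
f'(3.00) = -123.02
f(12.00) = -7568.41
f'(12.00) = -1878.65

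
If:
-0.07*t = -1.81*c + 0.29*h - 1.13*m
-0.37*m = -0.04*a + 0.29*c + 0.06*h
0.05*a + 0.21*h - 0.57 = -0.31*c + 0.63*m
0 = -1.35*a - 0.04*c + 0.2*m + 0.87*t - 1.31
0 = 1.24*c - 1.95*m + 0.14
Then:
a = 8.88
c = 0.51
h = 1.03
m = 0.39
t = 15.22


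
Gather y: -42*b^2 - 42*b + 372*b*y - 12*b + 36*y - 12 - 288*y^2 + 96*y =-42*b^2 - 54*b - 288*y^2 + y*(372*b + 132) - 12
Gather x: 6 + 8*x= 8*x + 6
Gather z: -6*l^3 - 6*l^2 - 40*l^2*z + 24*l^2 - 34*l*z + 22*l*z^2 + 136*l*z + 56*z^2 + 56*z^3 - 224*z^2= -6*l^3 + 18*l^2 + 56*z^3 + z^2*(22*l - 168) + z*(-40*l^2 + 102*l)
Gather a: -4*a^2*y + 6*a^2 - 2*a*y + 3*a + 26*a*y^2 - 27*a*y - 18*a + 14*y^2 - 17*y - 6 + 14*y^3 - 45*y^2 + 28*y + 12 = a^2*(6 - 4*y) + a*(26*y^2 - 29*y - 15) + 14*y^3 - 31*y^2 + 11*y + 6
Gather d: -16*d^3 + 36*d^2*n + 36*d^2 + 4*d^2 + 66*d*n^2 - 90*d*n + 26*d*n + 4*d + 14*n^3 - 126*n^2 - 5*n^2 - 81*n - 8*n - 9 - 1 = -16*d^3 + d^2*(36*n + 40) + d*(66*n^2 - 64*n + 4) + 14*n^3 - 131*n^2 - 89*n - 10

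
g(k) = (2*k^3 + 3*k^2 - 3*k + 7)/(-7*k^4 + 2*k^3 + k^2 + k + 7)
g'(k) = (6*k^2 + 6*k - 3)/(-7*k^4 + 2*k^3 + k^2 + k + 7) + (2*k^3 + 3*k^2 - 3*k + 7)*(28*k^3 - 6*k^2 - 2*k - 1)/(-7*k^4 + 2*k^3 + k^2 + k + 7)^2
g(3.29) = -0.14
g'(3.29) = 0.06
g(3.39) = -0.13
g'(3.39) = 0.06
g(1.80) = -0.46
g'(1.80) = 0.74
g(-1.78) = -0.14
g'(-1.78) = -0.42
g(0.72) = 1.01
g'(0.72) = 1.32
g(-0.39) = 1.31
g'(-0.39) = -1.25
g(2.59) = -0.20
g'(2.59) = 0.14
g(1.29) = -2.42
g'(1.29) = 19.03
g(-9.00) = 0.02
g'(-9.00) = 0.00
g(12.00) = -0.03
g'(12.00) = 0.00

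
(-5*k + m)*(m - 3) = -5*k*m + 15*k + m^2 - 3*m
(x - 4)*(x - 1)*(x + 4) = x^3 - x^2 - 16*x + 16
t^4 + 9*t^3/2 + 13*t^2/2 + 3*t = t*(t + 1)*(t + 3/2)*(t + 2)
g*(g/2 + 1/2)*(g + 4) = g^3/2 + 5*g^2/2 + 2*g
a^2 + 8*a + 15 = (a + 3)*(a + 5)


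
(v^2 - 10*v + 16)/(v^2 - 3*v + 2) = (v - 8)/(v - 1)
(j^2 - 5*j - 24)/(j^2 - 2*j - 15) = (j - 8)/(j - 5)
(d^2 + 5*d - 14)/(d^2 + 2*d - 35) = (d - 2)/(d - 5)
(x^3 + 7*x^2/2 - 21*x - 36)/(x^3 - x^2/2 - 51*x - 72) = (x - 4)/(x - 8)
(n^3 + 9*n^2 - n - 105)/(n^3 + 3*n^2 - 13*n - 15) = (n + 7)/(n + 1)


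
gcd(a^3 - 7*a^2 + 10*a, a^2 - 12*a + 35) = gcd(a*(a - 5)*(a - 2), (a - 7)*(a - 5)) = a - 5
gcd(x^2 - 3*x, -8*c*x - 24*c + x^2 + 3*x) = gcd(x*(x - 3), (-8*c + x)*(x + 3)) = 1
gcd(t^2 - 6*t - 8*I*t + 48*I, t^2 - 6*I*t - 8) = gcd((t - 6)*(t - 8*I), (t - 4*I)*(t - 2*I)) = 1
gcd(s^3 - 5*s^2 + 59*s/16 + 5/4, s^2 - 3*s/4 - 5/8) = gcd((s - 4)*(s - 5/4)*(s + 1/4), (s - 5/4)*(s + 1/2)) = s - 5/4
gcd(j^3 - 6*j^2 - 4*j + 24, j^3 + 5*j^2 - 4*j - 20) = j^2 - 4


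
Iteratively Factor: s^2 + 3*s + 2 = (s + 2)*(s + 1)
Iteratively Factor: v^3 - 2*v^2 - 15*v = (v)*(v^2 - 2*v - 15) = v*(v + 3)*(v - 5)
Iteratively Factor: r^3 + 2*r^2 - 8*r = (r - 2)*(r^2 + 4*r) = r*(r - 2)*(r + 4)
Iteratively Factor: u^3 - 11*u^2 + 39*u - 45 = (u - 3)*(u^2 - 8*u + 15) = (u - 5)*(u - 3)*(u - 3)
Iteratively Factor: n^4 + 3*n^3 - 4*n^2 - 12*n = (n - 2)*(n^3 + 5*n^2 + 6*n) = (n - 2)*(n + 2)*(n^2 + 3*n) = (n - 2)*(n + 2)*(n + 3)*(n)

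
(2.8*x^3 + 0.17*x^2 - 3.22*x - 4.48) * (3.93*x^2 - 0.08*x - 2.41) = 11.004*x^5 + 0.4441*x^4 - 19.4162*x^3 - 17.7585*x^2 + 8.1186*x + 10.7968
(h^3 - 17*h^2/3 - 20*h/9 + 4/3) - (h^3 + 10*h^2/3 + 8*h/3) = -9*h^2 - 44*h/9 + 4/3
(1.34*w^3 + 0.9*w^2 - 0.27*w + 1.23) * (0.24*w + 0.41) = 0.3216*w^4 + 0.7654*w^3 + 0.3042*w^2 + 0.1845*w + 0.5043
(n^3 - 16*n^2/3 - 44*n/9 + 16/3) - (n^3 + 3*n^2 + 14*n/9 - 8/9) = -25*n^2/3 - 58*n/9 + 56/9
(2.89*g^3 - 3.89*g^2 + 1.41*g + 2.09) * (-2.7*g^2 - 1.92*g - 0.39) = -7.803*g^5 + 4.9542*g^4 + 2.5347*g^3 - 6.8331*g^2 - 4.5627*g - 0.8151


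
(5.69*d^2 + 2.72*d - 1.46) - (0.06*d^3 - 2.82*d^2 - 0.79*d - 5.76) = -0.06*d^3 + 8.51*d^2 + 3.51*d + 4.3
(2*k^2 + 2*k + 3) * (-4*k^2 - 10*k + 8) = -8*k^4 - 28*k^3 - 16*k^2 - 14*k + 24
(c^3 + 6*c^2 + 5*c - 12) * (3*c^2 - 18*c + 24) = 3*c^5 - 69*c^3 + 18*c^2 + 336*c - 288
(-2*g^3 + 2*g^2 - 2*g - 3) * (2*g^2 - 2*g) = -4*g^5 + 8*g^4 - 8*g^3 - 2*g^2 + 6*g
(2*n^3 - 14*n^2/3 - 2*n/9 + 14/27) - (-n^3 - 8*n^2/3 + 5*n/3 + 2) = 3*n^3 - 2*n^2 - 17*n/9 - 40/27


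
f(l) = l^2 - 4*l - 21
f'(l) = 2*l - 4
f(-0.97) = -16.18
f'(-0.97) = -5.94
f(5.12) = -15.27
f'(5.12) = 6.24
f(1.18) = -24.33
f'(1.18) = -1.64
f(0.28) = -22.04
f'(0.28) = -3.44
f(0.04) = -21.16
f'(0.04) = -3.92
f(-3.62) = 6.58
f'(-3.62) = -11.24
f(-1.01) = -15.94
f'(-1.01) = -6.02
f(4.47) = -18.90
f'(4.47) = 4.94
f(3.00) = -24.00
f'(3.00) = 2.00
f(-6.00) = 39.00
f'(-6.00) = -16.00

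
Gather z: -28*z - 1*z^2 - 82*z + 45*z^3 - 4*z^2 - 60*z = 45*z^3 - 5*z^2 - 170*z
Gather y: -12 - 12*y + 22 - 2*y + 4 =14 - 14*y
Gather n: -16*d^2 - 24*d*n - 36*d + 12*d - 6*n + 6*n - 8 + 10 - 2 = -16*d^2 - 24*d*n - 24*d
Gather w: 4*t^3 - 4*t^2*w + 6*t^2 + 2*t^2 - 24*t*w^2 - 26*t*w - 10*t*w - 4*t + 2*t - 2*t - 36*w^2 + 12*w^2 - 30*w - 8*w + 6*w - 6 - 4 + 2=4*t^3 + 8*t^2 - 4*t + w^2*(-24*t - 24) + w*(-4*t^2 - 36*t - 32) - 8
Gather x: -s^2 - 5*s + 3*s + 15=-s^2 - 2*s + 15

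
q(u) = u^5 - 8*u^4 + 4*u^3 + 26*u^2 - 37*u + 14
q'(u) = 5*u^4 - 32*u^3 + 12*u^2 + 52*u - 37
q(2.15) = -30.61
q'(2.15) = -80.92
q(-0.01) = 14.37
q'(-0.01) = -37.52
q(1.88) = -13.54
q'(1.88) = -47.00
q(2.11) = -27.49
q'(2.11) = -75.35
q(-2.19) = -56.68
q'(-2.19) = 357.80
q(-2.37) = -132.69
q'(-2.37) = 490.90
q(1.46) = -1.87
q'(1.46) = -12.37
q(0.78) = 0.18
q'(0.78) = -2.47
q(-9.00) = -112000.00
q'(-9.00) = 56600.00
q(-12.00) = -417430.00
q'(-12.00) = 160043.00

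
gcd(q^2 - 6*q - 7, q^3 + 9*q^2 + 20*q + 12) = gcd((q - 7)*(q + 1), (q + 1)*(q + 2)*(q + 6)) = q + 1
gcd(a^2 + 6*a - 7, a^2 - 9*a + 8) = a - 1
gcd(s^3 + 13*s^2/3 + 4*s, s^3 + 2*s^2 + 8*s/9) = s^2 + 4*s/3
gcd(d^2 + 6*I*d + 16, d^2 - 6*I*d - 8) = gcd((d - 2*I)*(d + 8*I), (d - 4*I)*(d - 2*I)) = d - 2*I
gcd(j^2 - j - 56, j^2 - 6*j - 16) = j - 8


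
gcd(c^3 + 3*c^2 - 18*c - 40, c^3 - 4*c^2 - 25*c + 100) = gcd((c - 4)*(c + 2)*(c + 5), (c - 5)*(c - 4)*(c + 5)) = c^2 + c - 20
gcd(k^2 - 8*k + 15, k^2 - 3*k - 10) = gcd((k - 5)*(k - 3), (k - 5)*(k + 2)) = k - 5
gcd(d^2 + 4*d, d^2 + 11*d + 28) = d + 4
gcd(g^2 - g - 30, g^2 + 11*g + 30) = g + 5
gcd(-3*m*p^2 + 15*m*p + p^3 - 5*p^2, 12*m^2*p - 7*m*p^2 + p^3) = -3*m*p + p^2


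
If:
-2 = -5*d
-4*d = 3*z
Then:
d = 2/5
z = -8/15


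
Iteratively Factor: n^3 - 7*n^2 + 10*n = (n)*(n^2 - 7*n + 10) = n*(n - 5)*(n - 2)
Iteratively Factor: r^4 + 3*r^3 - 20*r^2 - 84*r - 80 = (r + 2)*(r^3 + r^2 - 22*r - 40) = (r - 5)*(r + 2)*(r^2 + 6*r + 8) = (r - 5)*(r + 2)*(r + 4)*(r + 2)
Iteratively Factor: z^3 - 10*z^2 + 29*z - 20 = (z - 5)*(z^2 - 5*z + 4) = (z - 5)*(z - 1)*(z - 4)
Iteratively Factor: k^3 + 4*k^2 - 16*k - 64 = (k + 4)*(k^2 - 16) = (k - 4)*(k + 4)*(k + 4)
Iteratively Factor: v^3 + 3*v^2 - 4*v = (v - 1)*(v^2 + 4*v) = (v - 1)*(v + 4)*(v)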